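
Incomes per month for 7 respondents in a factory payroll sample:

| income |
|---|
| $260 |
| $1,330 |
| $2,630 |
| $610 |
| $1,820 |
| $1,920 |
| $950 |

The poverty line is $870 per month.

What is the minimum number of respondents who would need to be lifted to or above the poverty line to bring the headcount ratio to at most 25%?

1

Currently q = 2 of N = 7 are below the line (H = 0.286).
A headcount ratio of at most 25% allows at most ⌊0.25 × 7⌋ = 1 poor respondents.
So at least 2 − 1 = 1 must be lifted.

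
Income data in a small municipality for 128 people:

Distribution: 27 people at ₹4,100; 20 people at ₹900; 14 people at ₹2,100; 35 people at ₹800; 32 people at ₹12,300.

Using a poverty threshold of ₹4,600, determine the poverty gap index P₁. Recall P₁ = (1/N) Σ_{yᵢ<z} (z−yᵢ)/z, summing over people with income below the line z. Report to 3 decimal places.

0.434

Below the line: 35×₹800, 20×₹900, 14×₹2,100, 27×₹4,100 (q = 96 of N = 128).
Normalized shortfalls: (4600−800)/4600 = 0.8261 (×35); (4600−900)/4600 = 0.8043 (×20); (4600−2100)/4600 = 0.5435 (×14); (4600−4100)/4600 = 0.1087 (×27).
Σ = 55.543478. Dividing by the full population N = 128 gives P₁ = 0.434.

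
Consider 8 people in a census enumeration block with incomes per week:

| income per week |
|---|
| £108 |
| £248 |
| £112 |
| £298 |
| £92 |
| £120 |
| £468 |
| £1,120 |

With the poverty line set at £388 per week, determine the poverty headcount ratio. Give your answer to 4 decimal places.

0.7500

6 of the 8 people have income below £388.
H = 6/8 = 0.7500.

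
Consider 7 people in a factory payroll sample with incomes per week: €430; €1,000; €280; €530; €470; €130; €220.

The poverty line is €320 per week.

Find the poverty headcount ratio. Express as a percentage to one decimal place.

3 of the 7 people have income below €320.
H = 3/7 = 42.9%.

42.9%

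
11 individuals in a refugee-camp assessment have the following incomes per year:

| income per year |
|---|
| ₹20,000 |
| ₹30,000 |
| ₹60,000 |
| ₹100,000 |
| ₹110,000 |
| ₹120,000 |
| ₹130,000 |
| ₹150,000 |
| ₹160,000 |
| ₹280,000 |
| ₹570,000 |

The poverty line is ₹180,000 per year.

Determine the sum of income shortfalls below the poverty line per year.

Incomes under z: ₹20,000, ₹30,000, ₹60,000, ₹100,000, ₹110,000, ₹120,000, ₹130,000, ₹150,000, ₹160,000 (q = 9 of N = 11).
Individual gaps: 180000−20000 = 160000; 180000−30000 = 150000; 180000−60000 = 120000; 180000−100000 = 80000; 180000−110000 = 70000; 180000−120000 = 60000; 180000−130000 = 50000; 180000−150000 = 30000; 180000−160000 = 20000.
Aggregate gap = ₹740,000.

₹740,000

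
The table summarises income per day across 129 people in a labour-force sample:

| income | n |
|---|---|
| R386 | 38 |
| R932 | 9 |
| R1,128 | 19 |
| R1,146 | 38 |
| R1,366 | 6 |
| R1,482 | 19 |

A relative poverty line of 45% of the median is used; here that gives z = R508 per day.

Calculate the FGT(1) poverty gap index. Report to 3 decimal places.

Below z: 38×R386 (q = 38 of N = 129).
Relative gaps: (508−386)/508 = 0.2402 (×38).
Σ = 9.125984. Dividing by the full population N = 129 gives P₁ = 0.071.

0.071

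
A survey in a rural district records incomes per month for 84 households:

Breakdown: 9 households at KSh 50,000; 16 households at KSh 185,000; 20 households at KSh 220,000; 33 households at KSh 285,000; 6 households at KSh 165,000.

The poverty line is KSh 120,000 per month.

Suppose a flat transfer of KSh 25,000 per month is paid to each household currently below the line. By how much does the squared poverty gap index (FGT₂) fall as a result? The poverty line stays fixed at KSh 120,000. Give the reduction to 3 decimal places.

Before: below the line — 9×KSh 50,000; squared poverty gap index (FGT₂) = 0.03646.
After the KSh 25,000 transfer: below the line — 9×KSh 75,000; squared poverty gap index (FGT₂) = 0.01507.
Reduction = 0.03646 − 0.01507 = 0.021.

0.021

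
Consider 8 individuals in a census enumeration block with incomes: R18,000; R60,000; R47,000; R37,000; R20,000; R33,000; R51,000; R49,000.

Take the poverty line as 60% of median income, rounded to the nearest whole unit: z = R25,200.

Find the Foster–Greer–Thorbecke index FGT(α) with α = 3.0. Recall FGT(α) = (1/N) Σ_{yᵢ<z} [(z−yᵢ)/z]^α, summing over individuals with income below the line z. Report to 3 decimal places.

Incomes under z: R18,000, R20,000 (q = 2 of N = 8).
Normalized shortfalls: (25200−18000)/25200 = 0.2857; (25200−20000)/25200 = 0.2063.
Raised to α = 3.0: 0.02332; 0.00879.
Sum = 0.032110; FGT(3.0) = 0.032110 / 8 = 0.004.

0.004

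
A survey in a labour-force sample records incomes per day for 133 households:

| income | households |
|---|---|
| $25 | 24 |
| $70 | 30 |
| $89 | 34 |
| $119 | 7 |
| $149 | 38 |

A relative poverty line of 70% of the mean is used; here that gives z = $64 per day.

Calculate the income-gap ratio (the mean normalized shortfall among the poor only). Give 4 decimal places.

Below the line: 24×$25 (q = 24 of N = 133).
Shortfall ratios (z−y)/z: 0.6094 (×24); sum = 14.625000.
I averages over the q = 24 poor units only: 14.625000 / 24 = 0.6094.

0.6094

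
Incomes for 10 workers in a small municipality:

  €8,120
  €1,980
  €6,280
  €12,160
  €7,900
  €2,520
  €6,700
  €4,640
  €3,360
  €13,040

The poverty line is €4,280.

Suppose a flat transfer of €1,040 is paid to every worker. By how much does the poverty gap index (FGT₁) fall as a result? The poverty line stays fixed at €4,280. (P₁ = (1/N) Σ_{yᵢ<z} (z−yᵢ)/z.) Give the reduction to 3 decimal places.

Before: below the line — €1,980, €2,520, €3,360; poverty gap index (FGT₁) = 0.11636.
After the €1,040 transfer: below the line — €3,020, €3,560; poverty gap index (FGT₁) = 0.04626.
Reduction = 0.11636 − 0.04626 = 0.070.

0.070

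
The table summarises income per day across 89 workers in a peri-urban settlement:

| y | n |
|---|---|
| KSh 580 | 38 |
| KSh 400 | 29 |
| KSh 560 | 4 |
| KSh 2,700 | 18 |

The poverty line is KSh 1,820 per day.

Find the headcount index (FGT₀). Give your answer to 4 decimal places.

71 of the 89 workers have income below KSh 1,820.
H = 71/89 = 0.7978.

0.7978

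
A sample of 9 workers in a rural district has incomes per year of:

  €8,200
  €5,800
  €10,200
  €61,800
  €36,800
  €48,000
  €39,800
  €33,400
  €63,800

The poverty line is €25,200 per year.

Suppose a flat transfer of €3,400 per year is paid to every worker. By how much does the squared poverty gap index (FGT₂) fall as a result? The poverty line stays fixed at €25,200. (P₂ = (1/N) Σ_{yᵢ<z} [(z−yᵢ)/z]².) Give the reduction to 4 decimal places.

Before: below the line — €5,800, €8,200, €10,200; squared poverty gap index (FGT₂) = 0.155784.
After the €3,400 transfer: below the line — €9,200, €11,600, €13,600; squared poverty gap index (FGT₂) = 0.100697.
Reduction = 0.155784 − 0.100697 = 0.0551.

0.0551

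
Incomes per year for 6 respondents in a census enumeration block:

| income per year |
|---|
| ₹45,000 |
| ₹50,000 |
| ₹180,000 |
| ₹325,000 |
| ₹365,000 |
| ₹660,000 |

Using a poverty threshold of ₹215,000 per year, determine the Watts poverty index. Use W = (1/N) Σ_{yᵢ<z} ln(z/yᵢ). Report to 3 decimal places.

0.533

Poor units: ₹45,000, ₹50,000, ₹180,000 (q = 3 of N = 6).
Log gaps: ln(215000/45000) = 1.5640; ln(215000/50000) = 1.4586; ln(215000/180000) = 0.1777.
W = 3.200272 / 6 = 0.533.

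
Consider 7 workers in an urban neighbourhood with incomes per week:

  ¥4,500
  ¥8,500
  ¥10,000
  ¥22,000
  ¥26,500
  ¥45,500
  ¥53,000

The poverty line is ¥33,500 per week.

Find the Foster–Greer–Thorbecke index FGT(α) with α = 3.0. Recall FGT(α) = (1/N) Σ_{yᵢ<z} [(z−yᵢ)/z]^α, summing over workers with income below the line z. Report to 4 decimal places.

Below z: ¥4,500, ¥8,500, ¥10,000, ¥22,000, ¥26,500 (q = 5 of N = 7).
Normalized shortfalls: (33500−4500)/33500 = 0.8657; (33500−8500)/33500 = 0.7463; (33500−10000)/33500 = 0.7015; (33500−22000)/33500 = 0.3433; (33500−26500)/33500 = 0.2090.
Raised to α = 3.0: 0.64872; 0.41561; 0.34520; 0.04045; 0.00912.
Sum = 1.459109; FGT(3.0) = 1.459109 / 7 = 0.2084.

0.2084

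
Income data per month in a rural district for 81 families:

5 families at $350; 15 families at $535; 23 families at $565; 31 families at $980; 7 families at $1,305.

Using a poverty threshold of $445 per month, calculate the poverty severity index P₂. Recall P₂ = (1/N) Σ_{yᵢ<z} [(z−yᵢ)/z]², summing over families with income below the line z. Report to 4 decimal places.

0.0028

Below z: 5×$350 (q = 5 of N = 81).
Shortfall ratios: (445−350)/445 = 0.2135 (×5).
Squared: 0.0456 (×5).
Sum = 0.227875; P₂ = 0.227875 / 81 = 0.0028.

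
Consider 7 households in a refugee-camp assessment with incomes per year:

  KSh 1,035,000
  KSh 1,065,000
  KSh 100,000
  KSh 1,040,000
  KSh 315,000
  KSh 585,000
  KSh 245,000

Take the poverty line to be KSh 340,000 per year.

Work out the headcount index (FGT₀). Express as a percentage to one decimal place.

42.9%

3 of the 7 households have income below KSh 340,000.
H = 3/7 = 42.9%.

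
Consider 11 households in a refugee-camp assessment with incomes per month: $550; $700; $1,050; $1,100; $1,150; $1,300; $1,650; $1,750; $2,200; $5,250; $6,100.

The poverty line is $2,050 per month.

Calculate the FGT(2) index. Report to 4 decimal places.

0.1644

Below z: $550, $700, $1,050, $1,100, $1,150, $1,300, $1,650, $1,750 (q = 8 of N = 11).
Gap ratios (z−y)/z: (2050−550)/2050 = 0.7317; (2050−700)/2050 = 0.6585; (2050−1050)/2050 = 0.4878; (2050−1100)/2050 = 0.4634; (2050−1150)/2050 = 0.4390; (2050−1300)/2050 = 0.3659; (2050−1650)/2050 = 0.1951; (2050−1750)/2050 = 0.1463.
Squared: 0.5354; 0.4337; 0.2380; 0.2148; 0.1927; 0.1338; 0.0381; 0.0214.
Sum = 1.807852; P₂ = 1.807852 / 11 = 0.1644.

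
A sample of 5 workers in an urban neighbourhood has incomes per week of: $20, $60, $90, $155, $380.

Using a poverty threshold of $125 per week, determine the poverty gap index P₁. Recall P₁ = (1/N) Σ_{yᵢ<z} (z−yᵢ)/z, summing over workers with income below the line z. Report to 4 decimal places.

Below the line: $20, $60, $90 (q = 3 of N = 5).
Gap ratios (z−y)/z: (125−20)/125 = 0.8400; (125−60)/125 = 0.5200; (125−90)/125 = 0.2800.
Sum of shortfalls = 1.640000; P₁ averages over all N: 1.640000 / 5 = 0.3280.

0.3280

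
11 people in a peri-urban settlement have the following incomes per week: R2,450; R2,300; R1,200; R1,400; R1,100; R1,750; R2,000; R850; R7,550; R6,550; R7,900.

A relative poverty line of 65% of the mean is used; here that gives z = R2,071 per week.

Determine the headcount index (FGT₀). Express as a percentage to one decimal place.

54.5%

6 of the 11 people have income below R2,071.
H = 6/11 = 54.5%.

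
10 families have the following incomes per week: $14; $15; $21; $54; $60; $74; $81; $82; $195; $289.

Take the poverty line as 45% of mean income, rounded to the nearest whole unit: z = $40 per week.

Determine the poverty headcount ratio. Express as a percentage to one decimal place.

3 of the 10 families have income below $40.
H = 3/10 = 30.0%.

30.0%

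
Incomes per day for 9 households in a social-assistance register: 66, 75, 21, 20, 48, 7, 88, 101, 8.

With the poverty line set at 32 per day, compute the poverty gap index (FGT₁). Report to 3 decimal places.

0.250

Poor units: 7, 8, 20, 21 (q = 4 of N = 9).
Relative gaps: (32−7)/32 = 0.7812; (32−8)/32 = 0.7500; (32−20)/32 = 0.3750; (32−21)/32 = 0.3438.
Sum of shortfalls = 2.250000; P₁ averages over all N: 2.250000 / 9 = 0.250.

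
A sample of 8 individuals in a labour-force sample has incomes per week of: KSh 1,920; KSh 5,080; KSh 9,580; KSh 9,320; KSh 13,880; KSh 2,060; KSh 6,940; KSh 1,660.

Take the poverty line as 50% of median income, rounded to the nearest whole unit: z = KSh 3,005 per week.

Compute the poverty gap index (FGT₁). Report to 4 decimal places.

0.1404

Below the line: KSh 1,660, KSh 1,920, KSh 2,060 (q = 3 of N = 8).
Shortfall ratios: (3005−1660)/3005 = 0.4476; (3005−1920)/3005 = 0.3611; (3005−2060)/3005 = 0.3145.
Σ = 1.123128. Dividing by the full population N = 8 gives P₁ = 0.1404.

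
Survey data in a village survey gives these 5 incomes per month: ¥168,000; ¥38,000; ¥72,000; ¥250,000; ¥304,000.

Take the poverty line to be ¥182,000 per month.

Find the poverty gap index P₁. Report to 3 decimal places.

Incomes under z: ¥38,000, ¥72,000, ¥168,000 (q = 3 of N = 5).
Normalized shortfalls: (182000−38000)/182000 = 0.7912; (182000−72000)/182000 = 0.6044; (182000−168000)/182000 = 0.0769.
Sum of shortfalls = 1.472527; P₁ averages over all N: 1.472527 / 5 = 0.295.

0.295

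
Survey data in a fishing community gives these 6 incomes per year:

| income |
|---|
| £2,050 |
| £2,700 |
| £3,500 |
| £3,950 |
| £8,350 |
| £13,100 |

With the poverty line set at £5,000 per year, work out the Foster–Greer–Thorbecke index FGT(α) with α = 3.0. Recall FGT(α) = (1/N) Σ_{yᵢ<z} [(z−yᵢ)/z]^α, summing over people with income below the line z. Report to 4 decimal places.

Below z: £2,050, £2,700, £3,500, £3,950 (q = 4 of N = 6).
Gap ratios (z−y)/z: (5000−2050)/5000 = 0.5900; (5000−2700)/5000 = 0.4600; (5000−3500)/5000 = 0.3000; (5000−3950)/5000 = 0.2100.
Raised to α = 3.0: 0.20538; 0.09734; 0.02700; 0.00926.
Sum = 0.338976; FGT(3.0) = 0.338976 / 6 = 0.0565.

0.0565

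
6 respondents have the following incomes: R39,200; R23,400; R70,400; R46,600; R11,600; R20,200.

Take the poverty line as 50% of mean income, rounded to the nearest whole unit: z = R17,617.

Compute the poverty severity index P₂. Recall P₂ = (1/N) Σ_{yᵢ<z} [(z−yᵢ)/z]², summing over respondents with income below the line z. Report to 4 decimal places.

0.0194

Poor units: R11,600 (q = 1 of N = 6).
Shortfall ratios: (17617−11600)/17617 = 0.3415.
Squared: 0.1167.
Sum = 0.116653; P₂ = 0.116653 / 6 = 0.0194.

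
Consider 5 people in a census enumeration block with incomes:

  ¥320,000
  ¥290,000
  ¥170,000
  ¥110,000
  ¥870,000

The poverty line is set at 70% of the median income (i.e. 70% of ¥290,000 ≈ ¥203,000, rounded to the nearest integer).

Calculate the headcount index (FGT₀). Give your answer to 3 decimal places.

2 of the 5 people have income below ¥203,000.
H = 2/5 = 0.400.

0.400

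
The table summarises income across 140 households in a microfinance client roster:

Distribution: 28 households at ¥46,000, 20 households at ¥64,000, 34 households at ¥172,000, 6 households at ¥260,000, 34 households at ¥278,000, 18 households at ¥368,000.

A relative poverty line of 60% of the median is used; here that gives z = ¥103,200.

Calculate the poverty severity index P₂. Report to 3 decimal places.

Below the line: 28×¥46,000, 20×¥64,000 (q = 48 of N = 140).
Gap ratios (z−y)/z: (103200−46000)/103200 = 0.5543 (×28); (103200−64000)/103200 = 0.3798 (×20).
Squared: 0.3072 (×28); 0.1443 (×20).
Sum = 11.487471; P₂ = 11.487471 / 140 = 0.082.

0.082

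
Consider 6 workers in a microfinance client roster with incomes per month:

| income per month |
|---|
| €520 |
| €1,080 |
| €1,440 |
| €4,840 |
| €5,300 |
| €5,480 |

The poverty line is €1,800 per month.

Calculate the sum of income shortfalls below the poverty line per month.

€2,360

Incomes under z: €520, €1,080, €1,440 (q = 3 of N = 6).
Individual gaps: 1800−520 = 1280; 1800−1080 = 720; 1800−1440 = 360.
Aggregate gap = €2,360.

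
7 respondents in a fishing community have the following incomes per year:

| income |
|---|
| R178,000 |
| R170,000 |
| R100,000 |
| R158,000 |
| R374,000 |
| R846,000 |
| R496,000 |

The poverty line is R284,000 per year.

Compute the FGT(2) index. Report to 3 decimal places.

Incomes under z: R100,000, R158,000, R170,000, R178,000 (q = 4 of N = 7).
Normalized shortfalls: (284000−100000)/284000 = 0.6479; (284000−158000)/284000 = 0.4437; (284000−170000)/284000 = 0.4014; (284000−178000)/284000 = 0.3732.
Squared: 0.4198; 0.1968; 0.1611; 0.1393.
Sum = 0.917030; P₂ = 0.917030 / 7 = 0.131.

0.131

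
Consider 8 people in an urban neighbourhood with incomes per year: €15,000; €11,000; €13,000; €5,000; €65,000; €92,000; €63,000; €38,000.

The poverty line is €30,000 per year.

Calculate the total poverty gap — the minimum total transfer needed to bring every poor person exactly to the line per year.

Below the line: €5,000, €11,000, €13,000, €15,000 (q = 4 of N = 8).
Individual gaps: 30000−5000 = 25000; 30000−11000 = 19000; 30000−13000 = 17000; 30000−15000 = 15000.
Aggregate gap = €76,000.

€76,000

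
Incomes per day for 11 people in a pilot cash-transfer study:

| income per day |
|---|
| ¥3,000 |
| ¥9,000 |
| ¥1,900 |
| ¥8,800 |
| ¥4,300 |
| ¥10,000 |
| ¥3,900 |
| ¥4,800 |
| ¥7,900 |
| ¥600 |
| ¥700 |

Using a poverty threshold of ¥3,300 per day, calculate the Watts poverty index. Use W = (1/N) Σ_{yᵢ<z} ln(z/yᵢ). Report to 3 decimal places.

Below the line: ¥600, ¥700, ¥1,900, ¥3,000 (q = 4 of N = 11).
ln(z/y) terms: ln(3300/600) = 1.7047; ln(3300/700) = 1.5506; ln(3300/1900) = 0.5521; ln(3300/3000) = 0.0953.
W = 3.902724 / 11 = 0.355.

0.355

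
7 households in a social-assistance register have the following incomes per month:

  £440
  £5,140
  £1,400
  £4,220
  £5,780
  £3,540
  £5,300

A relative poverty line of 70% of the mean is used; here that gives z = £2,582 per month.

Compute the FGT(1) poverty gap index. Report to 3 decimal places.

Poor units: £440, £1,400 (q = 2 of N = 7).
Shortfall ratios: (2582−440)/2582 = 0.8296; (2582−1400)/2582 = 0.4578.
Σ = 1.287374. Dividing by the full population N = 7 gives P₁ = 0.184.

0.184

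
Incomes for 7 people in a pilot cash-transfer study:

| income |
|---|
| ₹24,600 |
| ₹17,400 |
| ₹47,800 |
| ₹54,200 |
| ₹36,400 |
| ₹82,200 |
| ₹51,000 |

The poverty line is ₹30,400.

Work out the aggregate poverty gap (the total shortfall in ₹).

₹18,800

Below the line: ₹17,400, ₹24,600 (q = 2 of N = 7).
Individual gaps: 30400−17400 = 13000; 30400−24600 = 5800.
Aggregate gap = ₹18,800.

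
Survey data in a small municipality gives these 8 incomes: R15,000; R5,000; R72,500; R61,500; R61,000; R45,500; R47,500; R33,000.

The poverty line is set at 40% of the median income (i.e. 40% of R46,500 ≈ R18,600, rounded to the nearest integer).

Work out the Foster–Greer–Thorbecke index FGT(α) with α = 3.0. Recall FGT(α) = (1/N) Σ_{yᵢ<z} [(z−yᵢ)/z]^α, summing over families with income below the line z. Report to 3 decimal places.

Below z: R5,000, R15,000 (q = 2 of N = 8).
Shortfall ratios: (18600−5000)/18600 = 0.7312; (18600−15000)/18600 = 0.1935.
Raised to α = 3.0: 0.39091; 0.00725.
Sum = 0.398162; FGT(3.0) = 0.398162 / 8 = 0.050.

0.050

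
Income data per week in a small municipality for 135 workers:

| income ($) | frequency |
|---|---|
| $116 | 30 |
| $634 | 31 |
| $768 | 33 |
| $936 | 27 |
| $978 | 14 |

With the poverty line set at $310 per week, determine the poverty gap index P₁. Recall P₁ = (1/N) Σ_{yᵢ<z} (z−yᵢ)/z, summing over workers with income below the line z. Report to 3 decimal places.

Incomes under z: 30×$116 (q = 30 of N = 135).
Normalized shortfalls: (310−116)/310 = 0.6258 (×30).
Sum of shortfalls = 18.774194; P₁ averages over all N: 18.774194 / 135 = 0.139.

0.139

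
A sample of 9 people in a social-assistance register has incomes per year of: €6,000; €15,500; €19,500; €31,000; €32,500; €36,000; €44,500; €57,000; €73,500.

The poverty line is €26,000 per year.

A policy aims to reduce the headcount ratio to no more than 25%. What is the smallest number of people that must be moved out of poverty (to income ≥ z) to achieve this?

1

3 of the 9 people are poor, so H = 3/9 = 0.333.
A headcount ratio of at most 25% allows at most ⌊0.25 × 9⌋ = 2 poor people.
So at least 3 − 2 = 1 must be lifted.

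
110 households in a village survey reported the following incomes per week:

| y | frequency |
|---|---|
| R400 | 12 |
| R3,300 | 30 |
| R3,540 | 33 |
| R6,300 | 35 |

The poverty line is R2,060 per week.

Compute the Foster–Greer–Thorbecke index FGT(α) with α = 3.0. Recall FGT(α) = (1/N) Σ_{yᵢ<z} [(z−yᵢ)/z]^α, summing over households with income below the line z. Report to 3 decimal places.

0.057

Below the line: 12×R400 (q = 12 of N = 110).
Shortfall ratios: (2060−400)/2060 = 0.8058 (×12).
Raised to α = 3.0: 0.52327 (×12).
Sum = 6.279193; FGT(3.0) = 6.279193 / 110 = 0.057.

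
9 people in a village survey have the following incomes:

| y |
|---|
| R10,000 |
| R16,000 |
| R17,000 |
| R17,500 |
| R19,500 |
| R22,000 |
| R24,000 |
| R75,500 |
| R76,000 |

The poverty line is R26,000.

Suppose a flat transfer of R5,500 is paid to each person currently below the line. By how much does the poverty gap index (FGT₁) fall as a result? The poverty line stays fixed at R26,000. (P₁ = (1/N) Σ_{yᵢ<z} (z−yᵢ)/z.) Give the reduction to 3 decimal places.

0.143

Before: below the line — R10,000, R16,000, R17,000, R17,500, R19,500, R22,000, R24,000; poverty gap index (FGT₁) = 0.23932.
After the R5,500 transfer: below the line — R15,500, R21,500, R22,500, R23,000, R25,000; poverty gap index (FGT₁) = 0.09615.
Reduction = 0.23932 − 0.09615 = 0.143.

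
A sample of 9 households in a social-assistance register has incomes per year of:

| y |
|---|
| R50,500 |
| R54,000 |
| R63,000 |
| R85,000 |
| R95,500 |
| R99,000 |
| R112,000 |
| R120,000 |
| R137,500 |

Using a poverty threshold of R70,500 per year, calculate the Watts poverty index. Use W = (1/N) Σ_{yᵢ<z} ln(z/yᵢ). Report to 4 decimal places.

Below z: R50,500, R54,000, R63,000 (q = 3 of N = 9).
ln(z/y) terms: ln(70500/50500) = 0.3336; ln(70500/54000) = 0.2666; ln(70500/63000) = 0.1125.
W = 0.712746 / 9 = 0.0792.

0.0792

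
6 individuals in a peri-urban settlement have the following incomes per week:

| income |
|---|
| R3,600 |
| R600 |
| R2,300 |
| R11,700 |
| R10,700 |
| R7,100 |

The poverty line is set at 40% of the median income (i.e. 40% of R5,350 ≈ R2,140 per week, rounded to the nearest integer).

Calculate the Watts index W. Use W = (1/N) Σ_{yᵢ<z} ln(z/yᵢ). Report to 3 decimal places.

0.212

Incomes under z: R600 (q = 1 of N = 6).
ln(z/y) terms: ln(2140/600) = 1.2716.
W = 1.271631 / 6 = 0.212.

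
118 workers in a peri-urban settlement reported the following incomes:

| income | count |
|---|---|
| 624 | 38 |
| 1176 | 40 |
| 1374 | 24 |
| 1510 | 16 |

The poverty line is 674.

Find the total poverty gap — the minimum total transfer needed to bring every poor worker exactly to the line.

Poor units: 38×624 (q = 38 of N = 118).
Individual gaps: 38×(674−624) = 1900.
Aggregate gap = 1900.

1900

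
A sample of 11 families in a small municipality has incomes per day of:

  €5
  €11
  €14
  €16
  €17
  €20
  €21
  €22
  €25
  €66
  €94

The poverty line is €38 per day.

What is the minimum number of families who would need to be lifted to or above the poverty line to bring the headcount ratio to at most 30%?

9 of the 11 families are poor, so H = 9/11 = 0.818.
A headcount ratio of at most 30% allows at most ⌊0.30 × 11⌋ = 3 poor families.
So at least 9 − 3 = 6 must be lifted.

6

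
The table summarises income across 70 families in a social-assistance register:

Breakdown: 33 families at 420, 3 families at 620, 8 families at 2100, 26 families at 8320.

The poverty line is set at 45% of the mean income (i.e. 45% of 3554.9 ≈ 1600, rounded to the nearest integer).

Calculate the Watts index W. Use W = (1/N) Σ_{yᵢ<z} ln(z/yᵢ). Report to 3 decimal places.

0.671

Below the line: 33×420, 3×620 (q = 36 of N = 70).
ln(z/y) terms: ln(1600/420) = 1.3375 (×33); ln(1600/620) = 0.9480 (×3).
W = 46.981757 / 70 = 0.671.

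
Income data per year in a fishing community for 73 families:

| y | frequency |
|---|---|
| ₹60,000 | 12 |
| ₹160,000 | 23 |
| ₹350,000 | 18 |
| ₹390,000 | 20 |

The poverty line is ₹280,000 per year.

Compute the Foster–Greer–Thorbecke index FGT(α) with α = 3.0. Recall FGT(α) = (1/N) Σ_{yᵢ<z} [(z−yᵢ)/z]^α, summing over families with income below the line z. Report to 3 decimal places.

Below the line: 12×₹60,000, 23×₹160,000 (q = 35 of N = 73).
Gap ratios (z−y)/z: (280000−60000)/280000 = 0.7857 (×12); (280000−160000)/280000 = 0.4286 (×23).
Raised to α = 3.0: 0.48506 (×12); 0.07872 (×23).
Sum = 7.631195; FGT(3.0) = 7.631195 / 73 = 0.105.

0.105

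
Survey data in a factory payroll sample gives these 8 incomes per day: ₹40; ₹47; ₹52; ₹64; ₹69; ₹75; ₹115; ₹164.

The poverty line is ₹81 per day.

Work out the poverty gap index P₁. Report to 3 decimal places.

Poor units: ₹40, ₹47, ₹52, ₹64, ₹69, ₹75 (q = 6 of N = 8).
Shortfall ratios: (81−40)/81 = 0.5062; (81−47)/81 = 0.4198; (81−52)/81 = 0.3580; (81−64)/81 = 0.2099; (81−69)/81 = 0.1481; (81−75)/81 = 0.0741.
Sum of shortfalls = 1.716049; P₁ averages over all N: 1.716049 / 8 = 0.215.

0.215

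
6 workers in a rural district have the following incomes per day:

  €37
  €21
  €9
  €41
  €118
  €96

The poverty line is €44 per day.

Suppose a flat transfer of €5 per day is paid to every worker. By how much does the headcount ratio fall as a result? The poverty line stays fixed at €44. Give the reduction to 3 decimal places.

0.167

Before: below the line — €9, €21, €37, €41; headcount ratio = 0.66667.
After the €5 transfer: below the line — €14, €26, €42; headcount ratio = 0.50000.
Reduction = 0.66667 − 0.50000 = 0.167.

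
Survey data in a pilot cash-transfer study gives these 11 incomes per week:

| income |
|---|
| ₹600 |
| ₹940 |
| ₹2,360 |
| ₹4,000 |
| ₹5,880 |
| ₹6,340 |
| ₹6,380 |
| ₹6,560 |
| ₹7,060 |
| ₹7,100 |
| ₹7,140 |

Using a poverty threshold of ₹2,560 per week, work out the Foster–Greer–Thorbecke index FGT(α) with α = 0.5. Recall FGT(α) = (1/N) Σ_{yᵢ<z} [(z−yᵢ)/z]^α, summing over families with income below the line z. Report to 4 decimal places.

Poor units: ₹600, ₹940, ₹2,360 (q = 3 of N = 11).
Shortfall ratios: (2560−600)/2560 = 0.7656; (2560−940)/2560 = 0.6328; (2560−2360)/2560 = 0.0781.
Raised to α = 0.5: 0.87500; 0.79550; 0.27951.
Sum = 1.950004; FGT(0.5) = 1.950004 / 11 = 0.1773.

0.1773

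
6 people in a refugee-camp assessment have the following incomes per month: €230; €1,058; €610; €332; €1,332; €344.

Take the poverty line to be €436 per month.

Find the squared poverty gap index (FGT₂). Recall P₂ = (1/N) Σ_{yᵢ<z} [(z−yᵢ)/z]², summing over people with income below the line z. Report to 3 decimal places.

0.054

Poor units: €230, €332, €344 (q = 3 of N = 6).
Relative gaps: (436−230)/436 = 0.4725; (436−332)/436 = 0.2385; (436−344)/436 = 0.2110.
Squared: 0.2232; 0.0569; 0.0445.
Sum = 0.324657; P₂ = 0.324657 / 6 = 0.054.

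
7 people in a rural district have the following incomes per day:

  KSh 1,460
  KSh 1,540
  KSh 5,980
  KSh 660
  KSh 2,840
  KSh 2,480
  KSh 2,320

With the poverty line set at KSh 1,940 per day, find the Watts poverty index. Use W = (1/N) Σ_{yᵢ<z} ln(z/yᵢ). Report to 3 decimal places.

Below the line: KSh 660, KSh 1,460, KSh 1,540 (q = 3 of N = 7).
Log gaps: ln(1940/660) = 1.0782; ln(1940/1460) = 0.2843; ln(1940/1540) = 0.2309.
W = 1.593361 / 7 = 0.228.

0.228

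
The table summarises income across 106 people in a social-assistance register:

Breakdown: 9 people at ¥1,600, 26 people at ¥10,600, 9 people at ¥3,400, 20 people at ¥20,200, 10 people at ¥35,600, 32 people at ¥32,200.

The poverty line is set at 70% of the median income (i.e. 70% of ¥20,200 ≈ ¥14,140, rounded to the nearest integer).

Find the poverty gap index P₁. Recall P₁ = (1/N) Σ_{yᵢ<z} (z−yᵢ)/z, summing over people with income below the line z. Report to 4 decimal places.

Poor units: 9×¥1,600, 9×¥3,400, 26×¥10,600 (q = 44 of N = 106).
Gap ratios (z−y)/z: (14140−1600)/14140 = 0.8868 (×9); (14140−3400)/14140 = 0.7595 (×9); (14140−10600)/14140 = 0.2504 (×26).
Sum of shortfalls = 21.326733; P₁ averages over all N: 21.326733 / 106 = 0.2012.

0.2012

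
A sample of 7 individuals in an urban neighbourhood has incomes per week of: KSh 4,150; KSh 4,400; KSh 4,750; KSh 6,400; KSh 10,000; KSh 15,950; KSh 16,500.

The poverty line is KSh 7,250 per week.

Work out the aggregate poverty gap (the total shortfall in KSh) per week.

KSh 9,300

Below z: KSh 4,150, KSh 4,400, KSh 4,750, KSh 6,400 (q = 4 of N = 7).
Individual gaps: 7250−4150 = 3100; 7250−4400 = 2850; 7250−4750 = 2500; 7250−6400 = 850.
Aggregate gap = KSh 9,300.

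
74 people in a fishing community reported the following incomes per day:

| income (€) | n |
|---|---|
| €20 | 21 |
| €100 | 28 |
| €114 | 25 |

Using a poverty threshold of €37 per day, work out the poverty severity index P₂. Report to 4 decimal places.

0.0599

Incomes under z: 21×€20 (q = 21 of N = 74).
Shortfall ratios: (37−20)/37 = 0.4595 (×21).
Squared: 0.2111 (×21).
Sum = 4.433163; P₂ = 4.433163 / 74 = 0.0599.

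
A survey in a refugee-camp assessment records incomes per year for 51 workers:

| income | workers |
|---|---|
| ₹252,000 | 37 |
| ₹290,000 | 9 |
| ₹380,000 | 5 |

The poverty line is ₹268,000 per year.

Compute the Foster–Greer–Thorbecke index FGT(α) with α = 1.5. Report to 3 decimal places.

Below the line: 37×₹252,000 (q = 37 of N = 51).
Shortfall ratios: (268000−252000)/268000 = 0.0597 (×37).
Raised to α = 1.5: 0.01459 (×37).
Sum = 0.539734; FGT(1.5) = 0.539734 / 51 = 0.011.

0.011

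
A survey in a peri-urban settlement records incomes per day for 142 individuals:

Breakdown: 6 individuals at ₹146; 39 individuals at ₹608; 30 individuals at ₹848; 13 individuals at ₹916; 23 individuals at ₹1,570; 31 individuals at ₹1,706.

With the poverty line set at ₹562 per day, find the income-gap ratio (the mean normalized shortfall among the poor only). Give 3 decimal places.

Below the line: 6×₹146 (q = 6 of N = 142).
Shortfall ratios (z−y)/z: 0.7402 (×6); sum = 4.441281.
I averages over the q = 6 poor units only: 4.441281 / 6 = 0.740.

0.740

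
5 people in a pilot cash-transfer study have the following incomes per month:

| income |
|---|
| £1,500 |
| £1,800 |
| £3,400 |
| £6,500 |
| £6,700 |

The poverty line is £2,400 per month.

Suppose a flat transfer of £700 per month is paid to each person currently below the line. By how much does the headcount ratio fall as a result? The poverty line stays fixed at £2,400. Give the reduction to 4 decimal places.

0.2000

Before: below the line — £1,500, £1,800; headcount ratio = 0.400000.
After the £700 transfer: below the line — £2,200; headcount ratio = 0.200000.
Reduction = 0.400000 − 0.200000 = 0.2000.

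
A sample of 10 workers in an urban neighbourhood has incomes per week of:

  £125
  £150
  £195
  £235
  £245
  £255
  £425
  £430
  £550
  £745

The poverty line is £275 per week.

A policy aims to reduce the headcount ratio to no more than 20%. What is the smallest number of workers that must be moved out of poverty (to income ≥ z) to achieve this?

6 of the 10 workers are poor, so H = 6/10 = 0.600.
A headcount ratio of at most 20% allows at most ⌊0.20 × 10⌋ = 2 poor workers.
So at least 6 − 2 = 4 must be lifted.

4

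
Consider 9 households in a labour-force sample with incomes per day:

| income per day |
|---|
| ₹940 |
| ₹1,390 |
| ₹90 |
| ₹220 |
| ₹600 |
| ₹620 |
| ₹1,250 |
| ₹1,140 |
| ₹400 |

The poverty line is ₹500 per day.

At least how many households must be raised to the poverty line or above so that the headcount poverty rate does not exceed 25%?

1

Currently q = 3 of N = 9 are below the line (H = 0.333).
A headcount ratio of at most 25% allows at most ⌊0.25 × 9⌋ = 2 poor households.
So at least 3 − 2 = 1 must be lifted.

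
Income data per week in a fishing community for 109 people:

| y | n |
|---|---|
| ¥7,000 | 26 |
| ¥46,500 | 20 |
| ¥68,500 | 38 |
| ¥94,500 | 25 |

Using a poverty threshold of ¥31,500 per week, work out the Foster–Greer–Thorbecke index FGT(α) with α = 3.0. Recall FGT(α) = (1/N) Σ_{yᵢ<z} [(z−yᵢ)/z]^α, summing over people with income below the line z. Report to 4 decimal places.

0.1122

Below z: 26×¥7,000 (q = 26 of N = 109).
Gap ratios (z−y)/z: (31500−7000)/31500 = 0.7778 (×26).
Raised to α = 3.0: 0.47051 (×26).
Sum = 12.233196; FGT(3.0) = 12.233196 / 109 = 0.1122.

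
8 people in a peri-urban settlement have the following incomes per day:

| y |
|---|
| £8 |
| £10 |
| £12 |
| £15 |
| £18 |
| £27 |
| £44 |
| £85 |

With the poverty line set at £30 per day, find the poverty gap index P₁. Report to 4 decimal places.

Poor units: £8, £10, £12, £15, £18, £27 (q = 6 of N = 8).
Gap ratios (z−y)/z: (30−8)/30 = 0.7333; (30−10)/30 = 0.6667; (30−12)/30 = 0.6000; (30−15)/30 = 0.5000; (30−18)/30 = 0.4000; (30−27)/30 = 0.1000.
Σ = 3.000000. Dividing by the full population N = 8 gives P₁ = 0.3750.

0.3750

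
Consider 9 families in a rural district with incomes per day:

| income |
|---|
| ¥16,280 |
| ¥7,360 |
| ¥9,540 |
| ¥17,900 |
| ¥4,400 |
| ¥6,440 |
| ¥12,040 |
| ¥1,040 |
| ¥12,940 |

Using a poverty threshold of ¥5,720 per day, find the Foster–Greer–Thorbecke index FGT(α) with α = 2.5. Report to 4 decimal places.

0.0701

Below the line: ¥1,040, ¥4,400 (q = 2 of N = 9).
Shortfall ratios: (5720−1040)/5720 = 0.8182; (5720−4400)/5720 = 0.2308.
Raised to α = 2.5: 0.60551; 0.02558.
Sum = 0.631097; FGT(2.5) = 0.631097 / 9 = 0.0701.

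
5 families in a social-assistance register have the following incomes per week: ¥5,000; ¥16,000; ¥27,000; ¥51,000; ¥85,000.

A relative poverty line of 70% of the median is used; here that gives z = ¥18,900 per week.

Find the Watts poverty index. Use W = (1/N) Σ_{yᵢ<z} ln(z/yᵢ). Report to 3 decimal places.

Incomes under z: ¥5,000, ¥16,000 (q = 2 of N = 5).
Log shortfalls: ln(18900/5000) = 1.3297; ln(18900/16000) = 0.1666.
W = 1.496297 / 5 = 0.299.

0.299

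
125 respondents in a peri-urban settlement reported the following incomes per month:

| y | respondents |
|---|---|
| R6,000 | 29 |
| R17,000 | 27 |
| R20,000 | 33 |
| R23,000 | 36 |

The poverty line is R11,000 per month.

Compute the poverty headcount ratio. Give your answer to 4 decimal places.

0.2320

29 of the 125 respondents have income below R11,000.
H = 29/125 = 0.2320.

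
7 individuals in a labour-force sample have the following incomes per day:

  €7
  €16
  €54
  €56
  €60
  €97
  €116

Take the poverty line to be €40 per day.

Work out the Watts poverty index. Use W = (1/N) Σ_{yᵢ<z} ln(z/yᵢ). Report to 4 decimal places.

0.3799

Poor units: €7, €16 (q = 2 of N = 7).
Log shortfalls: ln(40/7) = 1.7430; ln(40/16) = 0.9163.
W = 2.659260 / 7 = 0.3799.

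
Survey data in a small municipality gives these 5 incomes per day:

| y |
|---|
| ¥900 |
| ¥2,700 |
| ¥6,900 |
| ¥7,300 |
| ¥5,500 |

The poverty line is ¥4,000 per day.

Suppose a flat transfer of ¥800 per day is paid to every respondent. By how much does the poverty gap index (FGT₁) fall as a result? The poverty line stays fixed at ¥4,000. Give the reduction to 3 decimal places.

Before: below the line — ¥900, ¥2,700; poverty gap index (FGT₁) = 0.22000.
After the ¥800 transfer: below the line — ¥1,700, ¥3,500; poverty gap index (FGT₁) = 0.14000.
Reduction = 0.22000 − 0.14000 = 0.080.

0.080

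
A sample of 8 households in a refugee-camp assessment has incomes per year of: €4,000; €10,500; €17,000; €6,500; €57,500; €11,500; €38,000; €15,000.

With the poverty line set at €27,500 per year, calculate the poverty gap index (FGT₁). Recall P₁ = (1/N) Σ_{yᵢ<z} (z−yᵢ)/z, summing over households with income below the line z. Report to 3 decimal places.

Incomes under z: €4,000, €6,500, €10,500, €11,500, €15,000, €17,000 (q = 6 of N = 8).
Relative gaps: (27500−4000)/27500 = 0.8545; (27500−6500)/27500 = 0.7636; (27500−10500)/27500 = 0.6182; (27500−11500)/27500 = 0.5818; (27500−15000)/27500 = 0.4545; (27500−17000)/27500 = 0.3818.
Σ = 3.654545. Dividing by the full population N = 8 gives P₁ = 0.457.

0.457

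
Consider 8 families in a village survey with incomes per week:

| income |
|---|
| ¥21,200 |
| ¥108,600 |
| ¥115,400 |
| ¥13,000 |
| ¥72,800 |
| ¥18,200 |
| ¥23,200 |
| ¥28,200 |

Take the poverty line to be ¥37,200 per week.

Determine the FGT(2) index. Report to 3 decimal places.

0.134

Below the line: ¥13,000, ¥18,200, ¥21,200, ¥23,200, ¥28,200 (q = 5 of N = 8).
Normalized shortfalls: (37200−13000)/37200 = 0.6505; (37200−18200)/37200 = 0.5108; (37200−21200)/37200 = 0.4301; (37200−23200)/37200 = 0.3763; (37200−28200)/37200 = 0.2419.
Squared: 0.4232; 0.2609; 0.1850; 0.1416; 0.0585.
Sum = 1.069228; P₂ = 1.069228 / 8 = 0.134.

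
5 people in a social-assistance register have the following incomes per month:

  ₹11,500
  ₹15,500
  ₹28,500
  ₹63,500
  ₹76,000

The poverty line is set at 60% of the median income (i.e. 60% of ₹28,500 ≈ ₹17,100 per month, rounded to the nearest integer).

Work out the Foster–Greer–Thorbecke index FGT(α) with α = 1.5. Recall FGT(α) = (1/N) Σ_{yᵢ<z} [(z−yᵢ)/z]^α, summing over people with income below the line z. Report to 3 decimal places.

0.043

Below the line: ₹11,500, ₹15,500 (q = 2 of N = 5).
Normalized shortfalls: (17100−11500)/17100 = 0.3275; (17100−15500)/17100 = 0.0936.
Raised to α = 1.5: 0.18741; 0.02862.
Sum = 0.216029; FGT(1.5) = 0.216029 / 5 = 0.043.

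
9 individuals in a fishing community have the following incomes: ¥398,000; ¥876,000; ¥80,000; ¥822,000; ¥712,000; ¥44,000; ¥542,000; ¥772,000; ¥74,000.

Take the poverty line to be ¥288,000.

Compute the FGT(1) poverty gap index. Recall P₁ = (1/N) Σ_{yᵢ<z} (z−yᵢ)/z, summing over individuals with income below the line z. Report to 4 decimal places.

Below the line: ¥44,000, ¥74,000, ¥80,000 (q = 3 of N = 9).
Relative gaps: (288000−44000)/288000 = 0.8472; (288000−74000)/288000 = 0.7431; (288000−80000)/288000 = 0.7222.
Sum of shortfalls = 2.312500; P₁ averages over all N: 2.312500 / 9 = 0.2569.

0.2569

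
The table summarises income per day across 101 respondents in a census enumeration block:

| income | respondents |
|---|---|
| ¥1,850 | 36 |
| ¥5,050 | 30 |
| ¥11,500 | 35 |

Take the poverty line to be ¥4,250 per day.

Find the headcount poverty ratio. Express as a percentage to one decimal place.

36 of the 101 respondents have income below ¥4,250.
H = 36/101 = 35.6%.

35.6%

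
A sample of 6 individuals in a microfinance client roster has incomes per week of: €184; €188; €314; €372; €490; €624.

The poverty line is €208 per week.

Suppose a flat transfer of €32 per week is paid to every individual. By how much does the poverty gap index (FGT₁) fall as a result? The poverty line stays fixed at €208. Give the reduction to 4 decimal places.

0.0353

Before: below the line — €184, €188; poverty gap index (FGT₁) = 0.035256.
After the €32 transfer: below the line — none; poverty gap index (FGT₁) = 0.000000.
Reduction = 0.035256 − 0.000000 = 0.0353.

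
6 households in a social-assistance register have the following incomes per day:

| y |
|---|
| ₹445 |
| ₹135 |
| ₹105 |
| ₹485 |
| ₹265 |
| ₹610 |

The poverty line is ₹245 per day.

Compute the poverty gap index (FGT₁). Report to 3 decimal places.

0.170

Below z: ₹105, ₹135 (q = 2 of N = 6).
Gap ratios (z−y)/z: (245−105)/245 = 0.5714; (245−135)/245 = 0.4490.
Σ = 1.020408. Dividing by the full population N = 6 gives P₁ = 0.170.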